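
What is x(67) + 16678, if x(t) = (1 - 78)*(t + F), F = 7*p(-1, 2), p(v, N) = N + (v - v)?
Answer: 10441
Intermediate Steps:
p(v, N) = N (p(v, N) = N + 0 = N)
F = 14 (F = 7*2 = 14)
x(t) = -1078 - 77*t (x(t) = (1 - 78)*(t + 14) = -77*(14 + t) = -1078 - 77*t)
x(67) + 16678 = (-1078 - 77*67) + 16678 = (-1078 - 5159) + 16678 = -6237 + 16678 = 10441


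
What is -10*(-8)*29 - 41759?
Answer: -39439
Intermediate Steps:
-10*(-8)*29 - 41759 = 80*29 - 41759 = 2320 - 41759 = -39439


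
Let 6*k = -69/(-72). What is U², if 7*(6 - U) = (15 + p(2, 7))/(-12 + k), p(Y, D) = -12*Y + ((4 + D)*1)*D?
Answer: 6626285604/142444225 ≈ 46.518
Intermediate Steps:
k = 23/144 (k = (-69/(-72))/6 = (-69*(-1/72))/6 = (⅙)*(23/24) = 23/144 ≈ 0.15972)
p(Y, D) = -12*Y + D*(4 + D) (p(Y, D) = -12*Y + (4 + D)*D = -12*Y + D*(4 + D))
U = 81402/11935 (U = 6 - (15 + (7² - 12*2 + 4*7))/(7*(-12 + 23/144)) = 6 - (15 + (49 - 24 + 28))/(7*(-1705/144)) = 6 - (15 + 53)*(-144)/(7*1705) = 6 - 68*(-144)/(7*1705) = 6 - ⅐*(-9792/1705) = 6 + 9792/11935 = 81402/11935 ≈ 6.8204)
U² = (81402/11935)² = 6626285604/142444225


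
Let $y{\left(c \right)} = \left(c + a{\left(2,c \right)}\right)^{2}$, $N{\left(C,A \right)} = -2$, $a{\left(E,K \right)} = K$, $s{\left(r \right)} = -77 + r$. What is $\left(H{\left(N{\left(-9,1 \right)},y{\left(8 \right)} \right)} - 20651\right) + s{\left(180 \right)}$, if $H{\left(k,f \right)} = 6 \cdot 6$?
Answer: $-20512$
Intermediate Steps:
$y{\left(c \right)} = 4 c^{2}$ ($y{\left(c \right)} = \left(c + c\right)^{2} = \left(2 c\right)^{2} = 4 c^{2}$)
$H{\left(k,f \right)} = 36$
$\left(H{\left(N{\left(-9,1 \right)},y{\left(8 \right)} \right)} - 20651\right) + s{\left(180 \right)} = \left(36 - 20651\right) + \left(-77 + 180\right) = -20615 + 103 = -20512$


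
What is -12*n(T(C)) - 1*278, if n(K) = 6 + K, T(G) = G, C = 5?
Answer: -410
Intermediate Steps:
-12*n(T(C)) - 1*278 = -12*(6 + 5) - 1*278 = -12*11 - 278 = -132 - 278 = -410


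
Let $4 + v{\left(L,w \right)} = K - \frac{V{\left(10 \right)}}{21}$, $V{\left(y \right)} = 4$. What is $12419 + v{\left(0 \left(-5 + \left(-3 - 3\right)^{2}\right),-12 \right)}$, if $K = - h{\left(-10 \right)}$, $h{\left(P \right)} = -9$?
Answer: $\frac{260900}{21} \approx 12424.0$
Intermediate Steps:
$K = 9$ ($K = \left(-1\right) \left(-9\right) = 9$)
$v{\left(L,w \right)} = \frac{101}{21}$ ($v{\left(L,w \right)} = -4 + \left(9 - \frac{4}{21}\right) = -4 + \frac{185}{21} = \frac{101}{21}$)
$12419 + v{\left(0 \left(-5 + \left(-3 - 3\right)^{2}\right),-12 \right)} = 12419 + \frac{101}{21} = \frac{260900}{21}$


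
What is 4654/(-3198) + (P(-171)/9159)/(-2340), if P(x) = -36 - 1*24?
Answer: -21312952/14645241 ≈ -1.4553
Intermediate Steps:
P(x) = -60 (P(x) = -36 - 24 = -60)
4654/(-3198) + (P(-171)/9159)/(-2340) = 4654/(-3198) - 60/9159/(-2340) = 4654*(-1/3198) - 60*1/9159*(-1/2340) = -179/123 - 20/3053*(-1/2340) = -179/123 + 1/357201 = -21312952/14645241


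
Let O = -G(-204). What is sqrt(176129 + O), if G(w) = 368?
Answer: 3*sqrt(19529) ≈ 419.24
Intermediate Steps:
O = -368 (O = -1*368 = -368)
sqrt(176129 + O) = sqrt(176129 - 368) = sqrt(175761) = 3*sqrt(19529)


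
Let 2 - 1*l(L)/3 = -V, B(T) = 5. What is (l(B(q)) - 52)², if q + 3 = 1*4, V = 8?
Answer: 484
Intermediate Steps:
q = 1 (q = -3 + 1*4 = -3 + 4 = 1)
l(L) = 30 (l(L) = 6 - (-3)*8 = 6 - 3*(-8) = 6 + 24 = 30)
(l(B(q)) - 52)² = (30 - 52)² = (-22)² = 484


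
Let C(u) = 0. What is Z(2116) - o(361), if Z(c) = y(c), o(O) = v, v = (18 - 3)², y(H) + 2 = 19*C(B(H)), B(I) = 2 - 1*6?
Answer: -227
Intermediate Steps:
B(I) = -4 (B(I) = 2 - 6 = -4)
y(H) = -2 (y(H) = -2 + 19*0 = -2 + 0 = -2)
v = 225 (v = 15² = 225)
o(O) = 225
Z(c) = -2
Z(2116) - o(361) = -2 - 1*225 = -2 - 225 = -227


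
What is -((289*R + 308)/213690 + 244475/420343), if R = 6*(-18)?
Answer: -254880407/583266855 ≈ -0.43699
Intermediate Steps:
R = -108
-((289*R + 308)/213690 + 244475/420343) = -((289*(-108) + 308)/213690 + 244475/420343) = -((-31212 + 308)*(1/213690) + 244475*(1/420343)) = -(-30904*1/213690 + 3175/5459) = -(-15452/106845 + 3175/5459) = -1*254880407/583266855 = -254880407/583266855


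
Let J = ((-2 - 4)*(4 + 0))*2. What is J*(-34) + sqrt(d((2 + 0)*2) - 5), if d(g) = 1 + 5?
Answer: 1633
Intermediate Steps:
d(g) = 6
J = -48 (J = -6*4*2 = -24*2 = -48)
J*(-34) + sqrt(d((2 + 0)*2) - 5) = -48*(-34) + sqrt(6 - 5) = 1632 + sqrt(1) = 1632 + 1 = 1633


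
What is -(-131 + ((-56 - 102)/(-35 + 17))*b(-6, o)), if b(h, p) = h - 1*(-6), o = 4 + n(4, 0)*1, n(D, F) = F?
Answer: 131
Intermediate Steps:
o = 4 (o = 4 + 0*1 = 4 + 0 = 4)
b(h, p) = 6 + h (b(h, p) = h + 6 = 6 + h)
-(-131 + ((-56 - 102)/(-35 + 17))*b(-6, o)) = -(-131 + ((-56 - 102)/(-35 + 17))*(6 - 6)) = -(-131 - 158/(-18)*0) = -(-131 - 158*(-1/18)*0) = -(-131 + (79/9)*0) = -(-131 + 0) = -1*(-131) = 131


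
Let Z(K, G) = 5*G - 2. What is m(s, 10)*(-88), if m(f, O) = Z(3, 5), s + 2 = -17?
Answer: -2024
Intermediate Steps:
s = -19 (s = -2 - 17 = -19)
Z(K, G) = -2 + 5*G
m(f, O) = 23 (m(f, O) = -2 + 5*5 = -2 + 25 = 23)
m(s, 10)*(-88) = 23*(-88) = -2024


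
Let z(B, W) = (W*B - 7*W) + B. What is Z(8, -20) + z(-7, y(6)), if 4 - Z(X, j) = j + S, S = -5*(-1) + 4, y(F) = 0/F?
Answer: 8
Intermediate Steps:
y(F) = 0
S = 9 (S = 5 + 4 = 9)
Z(X, j) = -5 - j (Z(X, j) = 4 - (j + 9) = 4 - (9 + j) = 4 + (-9 - j) = -5 - j)
z(B, W) = B - 7*W + B*W (z(B, W) = (B*W - 7*W) + B = (-7*W + B*W) + B = B - 7*W + B*W)
Z(8, -20) + z(-7, y(6)) = (-5 - 1*(-20)) + (-7 - 7*0 - 7*0) = (-5 + 20) + (-7 + 0 + 0) = 15 - 7 = 8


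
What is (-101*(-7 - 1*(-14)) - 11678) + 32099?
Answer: 19714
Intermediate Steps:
(-101*(-7 - 1*(-14)) - 11678) + 32099 = (-101*(-7 + 14) - 11678) + 32099 = (-101*7 - 11678) + 32099 = (-707 - 11678) + 32099 = -12385 + 32099 = 19714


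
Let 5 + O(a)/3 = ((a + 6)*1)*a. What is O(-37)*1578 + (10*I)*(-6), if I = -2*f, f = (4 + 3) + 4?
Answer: 5407548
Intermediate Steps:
f = 11 (f = 7 + 4 = 11)
I = -22 (I = -2*11 = -22)
O(a) = -15 + 3*a*(6 + a) (O(a) = -15 + 3*(((a + 6)*1)*a) = -15 + 3*(((6 + a)*1)*a) = -15 + 3*((6 + a)*a) = -15 + 3*(a*(6 + a)) = -15 + 3*a*(6 + a))
O(-37)*1578 + (10*I)*(-6) = (-15 + 3*(-37)**2 + 18*(-37))*1578 + (10*(-22))*(-6) = (-15 + 3*1369 - 666)*1578 - 220*(-6) = (-15 + 4107 - 666)*1578 + 1320 = 3426*1578 + 1320 = 5406228 + 1320 = 5407548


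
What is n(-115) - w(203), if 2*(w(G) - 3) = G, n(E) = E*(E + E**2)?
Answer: -3015509/2 ≈ -1.5078e+6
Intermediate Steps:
w(G) = 3 + G/2
n(-115) - w(203) = (-115)**2*(1 - 115) - (3 + (1/2)*203) = 13225*(-114) - (3 + 203/2) = -1507650 - 1*209/2 = -1507650 - 209/2 = -3015509/2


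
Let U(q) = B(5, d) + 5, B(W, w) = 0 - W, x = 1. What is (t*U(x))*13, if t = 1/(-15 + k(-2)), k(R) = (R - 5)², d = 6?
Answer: 0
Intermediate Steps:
k(R) = (-5 + R)²
B(W, w) = -W
t = 1/34 (t = 1/(-15 + (-5 - 2)²) = 1/(-15 + (-7)²) = 1/(-15 + 49) = 1/34 ≈ 0.029412)
U(q) = 0 (U(q) = -1*5 + 5 = -5 + 5 = 0)
(t*U(x))*13 = ((1/34)*0)*13 = 0*13 = 0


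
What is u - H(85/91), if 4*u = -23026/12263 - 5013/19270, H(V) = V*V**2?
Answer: -961183723017669/712299453614840 ≈ -1.3494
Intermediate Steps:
H(V) = V**3
u = -505185439/945232040 (u = (-23026/12263 - 5013/19270)/4 = (1/4)*(-505185439/236308010) = -505185439/945232040 ≈ -0.53446)
u - H(85/91) = -505185439/945232040 - (85/91)**3 = -505185439/945232040 - 1*614125/753571 = -505185439/945232040 - 614125/753571 = -961183723017669/712299453614840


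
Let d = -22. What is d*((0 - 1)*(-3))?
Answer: -66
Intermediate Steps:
d*((0 - 1)*(-3)) = -22*(0 - 1)*(-3) = -(-22)*(-3) = -22*3 = -66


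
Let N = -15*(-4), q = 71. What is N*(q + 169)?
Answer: 14400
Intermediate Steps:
N = 60
N*(q + 169) = 60*(71 + 169) = 60*240 = 14400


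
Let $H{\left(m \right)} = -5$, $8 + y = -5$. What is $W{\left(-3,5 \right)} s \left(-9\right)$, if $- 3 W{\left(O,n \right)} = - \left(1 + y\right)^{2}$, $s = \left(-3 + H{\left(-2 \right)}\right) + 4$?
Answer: $1728$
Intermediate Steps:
$y = -13$ ($y = -8 - 5 = -13$)
$s = -4$ ($s = \left(-3 - 5\right) + 4 = -8 + 4 = -4$)
$W{\left(O,n \right)} = 48$ ($W{\left(O,n \right)} = - \frac{\left(-1\right) \left(1 - 13\right)^{2}}{3} = - \frac{\left(-1\right) \left(-12\right)^{2}}{3} = - \frac{\left(-1\right) 144}{3} = \left(- \frac{1}{3}\right) \left(-144\right) = 48$)
$W{\left(-3,5 \right)} s \left(-9\right) = 48 \left(-4\right) \left(-9\right) = \left(-192\right) \left(-9\right) = 1728$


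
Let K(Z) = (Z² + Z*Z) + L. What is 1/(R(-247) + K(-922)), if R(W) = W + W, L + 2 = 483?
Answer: 1/1700155 ≈ 5.8818e-7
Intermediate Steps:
L = 481 (L = -2 + 483 = 481)
R(W) = 2*W
K(Z) = 481 + 2*Z² (K(Z) = (Z² + Z*Z) + 481 = (Z² + Z²) + 481 = 2*Z² + 481 = 481 + 2*Z²)
1/(R(-247) + K(-922)) = 1/(2*(-247) + (481 + 2*(-922)²)) = 1/(-494 + (481 + 2*850084)) = 1/(-494 + (481 + 1700168)) = 1/(-494 + 1700649) = 1/1700155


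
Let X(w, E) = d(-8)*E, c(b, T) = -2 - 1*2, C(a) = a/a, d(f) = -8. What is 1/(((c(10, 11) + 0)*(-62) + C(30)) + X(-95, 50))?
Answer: -1/151 ≈ -0.0066225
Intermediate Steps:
C(a) = 1
c(b, T) = -4 (c(b, T) = -2 - 2 = -4)
X(w, E) = -8*E
1/(((c(10, 11) + 0)*(-62) + C(30)) + X(-95, 50)) = 1/(((-4 + 0)*(-62) + 1) - 8*50) = 1/((-4*(-62) + 1) - 400) = 1/((248 + 1) - 400) = 1/(249 - 400) = 1/(-151) = -1/151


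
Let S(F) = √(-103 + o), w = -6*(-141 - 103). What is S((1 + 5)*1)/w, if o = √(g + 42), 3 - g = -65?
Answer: √(-103 + √110)/1464 ≈ 0.0065699*I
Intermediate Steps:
g = 68 (g = 3 - 1*(-65) = 3 + 65 = 68)
o = √110 (o = √(68 + 42) = √110 ≈ 10.488)
w = 1464 (w = -6*(-244) = 1464)
S(F) = √(-103 + √110)
S((1 + 5)*1)/w = √(-103 + √110)/1464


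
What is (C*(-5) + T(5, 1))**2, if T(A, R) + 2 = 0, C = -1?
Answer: 9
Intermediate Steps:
T(A, R) = -2 (T(A, R) = -2 + 0 = -2)
(C*(-5) + T(5, 1))**2 = (-1*(-5) - 2)**2 = (5 - 2)**2 = 3**2 = 9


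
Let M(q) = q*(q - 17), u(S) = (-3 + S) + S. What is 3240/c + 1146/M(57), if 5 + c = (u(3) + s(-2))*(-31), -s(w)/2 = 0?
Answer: -606241/18620 ≈ -32.559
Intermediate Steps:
s(w) = 0 (s(w) = -2*0 = 0)
u(S) = -3 + 2*S
M(q) = q*(-17 + q)
c = -98 (c = -5 + ((-3 + 2*3) + 0)*(-31) = -5 + ((-3 + 6) + 0)*(-31) = -5 + (3 + 0)*(-31) = -5 + 3*(-31) = -5 - 93 = -98)
3240/c + 1146/M(57) = 3240/(-98) + 1146/((57*(-17 + 57))) = 3240*(-1/98) + 1146/((57*40)) = -1620/49 + 1146/2280 = -1620/49 + 1146*(1/2280) = -1620/49 + 191/380 = -606241/18620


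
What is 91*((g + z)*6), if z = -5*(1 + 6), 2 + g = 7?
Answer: -16380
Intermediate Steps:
g = 5 (g = -2 + 7 = 5)
z = -35 (z = -5*7 = -35)
91*((g + z)*6) = 91*((5 - 35)*6) = 91*(-30*6) = 91*(-180) = -16380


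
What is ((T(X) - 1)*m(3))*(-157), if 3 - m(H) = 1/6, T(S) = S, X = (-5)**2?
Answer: -10676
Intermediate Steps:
X = 25
m(H) = 17/6 (m(H) = 3 - 1/6 = 17/6)
((T(X) - 1)*m(3))*(-157) = ((25 - 1)*(17/6))*(-157) = (24*(17/6))*(-157) = 68*(-157) = -10676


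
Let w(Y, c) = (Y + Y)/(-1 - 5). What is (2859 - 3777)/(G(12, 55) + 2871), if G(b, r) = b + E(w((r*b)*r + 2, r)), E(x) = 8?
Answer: -918/2891 ≈ -0.31754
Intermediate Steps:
w(Y, c) = -Y/3 (w(Y, c) = (2*Y)/(-6) = (2*Y)*(-⅙) = -Y/3)
G(b, r) = 8 + b (G(b, r) = b + 8 = 8 + b)
(2859 - 3777)/(G(12, 55) + 2871) = (2859 - 3777)/((8 + 12) + 2871) = -918/(20 + 2871) = -918/2891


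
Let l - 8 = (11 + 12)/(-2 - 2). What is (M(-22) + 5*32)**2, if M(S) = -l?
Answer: 398161/16 ≈ 24885.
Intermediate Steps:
l = 9/4 (l = 8 + (11 + 12)/(-2 - 2) = 8 + 23/(-4) = 8 + 23*(-1/4) = 8 - 23/4 = 9/4 ≈ 2.2500)
M(S) = -9/4 (M(S) = -1*9/4 = -9/4)
(M(-22) + 5*32)**2 = (-9/4 + 5*32)**2 = (-9/4 + 160)**2 = (631/4)**2 = 398161/16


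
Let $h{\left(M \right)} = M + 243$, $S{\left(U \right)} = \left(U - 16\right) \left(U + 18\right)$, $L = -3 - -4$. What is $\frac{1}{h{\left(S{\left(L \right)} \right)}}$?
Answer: $- \frac{1}{42} \approx -0.02381$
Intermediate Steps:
$L = 1$ ($L = -3 + 4 = 1$)
$S{\left(U \right)} = \left(-16 + U\right) \left(18 + U\right)$
$h{\left(M \right)} = 243 + M$
$\frac{1}{h{\left(S{\left(L \right)} \right)}} = \frac{1}{243 + \left(-288 + 1^{2} + 2 \cdot 1\right)} = \frac{1}{243 + \left(-288 + 1 + 2\right)} = \frac{1}{243 - 285} = \frac{1}{-42} = - \frac{1}{42}$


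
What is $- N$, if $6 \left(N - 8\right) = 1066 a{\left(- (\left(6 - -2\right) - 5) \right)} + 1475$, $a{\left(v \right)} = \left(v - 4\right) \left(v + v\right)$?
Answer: $- \frac{46295}{6} \approx -7715.8$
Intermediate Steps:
$a{\left(v \right)} = 2 v \left(-4 + v\right)$ ($a{\left(v \right)} = \left(-4 + v\right) 2 v = 2 v \left(-4 + v\right)$)
$N = \frac{46295}{6}$ ($N = 8 + \frac{1066 \cdot 2 \left(- (\left(6 - -2\right) - 5)\right) \left(-4 - \left(\left(6 - -2\right) - 5\right)\right) + 1475}{6} = 8 + \frac{1066 \cdot 2 \left(- (\left(6 + 2\right) - 5)\right) \left(-4 - \left(\left(6 + 2\right) - 5\right)\right) + 1475}{6} = 8 + \frac{1066 \cdot 2 \left(- (8 - 5)\right) \left(-4 - \left(8 - 5\right)\right) + 1475}{6} = 8 + \frac{1066 \cdot 2 \left(\left(-1\right) 3\right) \left(-4 - 3\right) + 1475}{6} = 8 + \frac{1066 \cdot 2 \left(-3\right) \left(-4 - 3\right) + 1475}{6} = 8 + \frac{1066 \cdot 2 \left(-3\right) \left(-7\right) + 1475}{6} = 8 + \frac{1066 \cdot 42 + 1475}{6} = 8 + \frac{44772 + 1475}{6} = 8 + \frac{1}{6} \cdot 46247 = 8 + \frac{46247}{6} = \frac{46295}{6} \approx 7715.8$)
$- N = \left(-1\right) \frac{46295}{6} = - \frac{46295}{6}$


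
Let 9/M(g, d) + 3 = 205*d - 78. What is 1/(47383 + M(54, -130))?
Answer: 26731/1266594964 ≈ 2.1105e-5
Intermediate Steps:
M(g, d) = 9/(-81 + 205*d) (M(g, d) = 9/(-3 + (205*d - 78)) = 9/(-3 + (-78 + 205*d)) = 9/(-81 + 205*d))
1/(47383 + M(54, -130)) = 1/(47383 + 9/(-81 + 205*(-130))) = 1/(47383 + 9/(-81 - 26650)) = 1/(47383 + 9/(-26731)) = 1/(47383 + 9*(-1/26731)) = 1/(47383 - 9/26731) = 1/(1266594964/26731) = 26731/1266594964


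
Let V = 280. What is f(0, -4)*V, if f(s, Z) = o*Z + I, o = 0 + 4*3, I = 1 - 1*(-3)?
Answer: -12320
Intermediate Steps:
I = 4 (I = 1 + 3 = 4)
o = 12 (o = 0 + 12 = 12)
f(s, Z) = 4 + 12*Z (f(s, Z) = 12*Z + 4 = 4 + 12*Z)
f(0, -4)*V = (4 + 12*(-4))*280 = (4 - 48)*280 = -44*280 = -12320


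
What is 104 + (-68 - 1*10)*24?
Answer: -1768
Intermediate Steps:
104 + (-68 - 1*10)*24 = 104 + (-68 - 10)*24 = 104 - 78*24 = 104 - 1872 = -1768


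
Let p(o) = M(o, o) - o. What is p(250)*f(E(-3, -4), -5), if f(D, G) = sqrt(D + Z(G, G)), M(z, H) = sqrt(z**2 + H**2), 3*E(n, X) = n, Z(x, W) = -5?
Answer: 250*I*sqrt(6)*(-1 + sqrt(2)) ≈ 253.65*I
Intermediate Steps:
E(n, X) = n/3
M(z, H) = sqrt(H**2 + z**2)
f(D, G) = sqrt(-5 + D) (f(D, G) = sqrt(D - 5) = sqrt(-5 + D))
p(o) = -o + sqrt(2)*sqrt(o**2) (p(o) = sqrt(o**2 + o**2) - o = sqrt(2*o**2) - o = sqrt(2)*sqrt(o**2) - o = -o + sqrt(2)*sqrt(o**2))
p(250)*f(E(-3, -4), -5) = (-1*250 + sqrt(2)*sqrt(250**2))*sqrt(-5 + (1/3)*(-3)) = (-250 + sqrt(2)*sqrt(62500))*sqrt(-5 - 1) = (-250 + sqrt(2)*250)*sqrt(-6) = (-250 + 250*sqrt(2))*(I*sqrt(6)) = I*sqrt(6)*(-250 + 250*sqrt(2))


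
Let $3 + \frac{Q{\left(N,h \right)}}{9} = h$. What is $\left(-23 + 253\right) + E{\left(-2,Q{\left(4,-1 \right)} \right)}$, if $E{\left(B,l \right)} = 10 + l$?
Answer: $204$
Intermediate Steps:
$Q{\left(N,h \right)} = -27 + 9 h$
$\left(-23 + 253\right) + E{\left(-2,Q{\left(4,-1 \right)} \right)} = \left(-23 + 253\right) + \left(10 + \left(-27 + 9 \left(-1\right)\right)\right) = 230 + \left(10 - 36\right) = 230 - 26 = 204$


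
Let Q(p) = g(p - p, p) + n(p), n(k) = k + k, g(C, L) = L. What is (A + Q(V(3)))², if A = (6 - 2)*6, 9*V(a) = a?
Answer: 625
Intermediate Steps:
V(a) = a/9
n(k) = 2*k
A = 24 (A = 4*6 = 24)
Q(p) = 3*p (Q(p) = p + 2*p = 3*p)
(A + Q(V(3)))² = (24 + 3*((⅑)*3))² = (24 + 3*(⅓))² = (24 + 1)² = 25² = 625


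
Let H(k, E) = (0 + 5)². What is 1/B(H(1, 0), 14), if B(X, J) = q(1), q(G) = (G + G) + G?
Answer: ⅓ ≈ 0.33333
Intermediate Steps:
H(k, E) = 25 (H(k, E) = 5² = 25)
q(G) = 3*G (q(G) = 2*G + G = 3*G)
B(X, J) = 3 (B(X, J) = 3*1 = 3)
1/B(H(1, 0), 14) = 1/3 = ⅓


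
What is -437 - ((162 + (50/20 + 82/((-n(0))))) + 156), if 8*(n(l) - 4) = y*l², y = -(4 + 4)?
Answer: -737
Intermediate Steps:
y = -8 (y = -1*8 = -8)
n(l) = 4 - l² (n(l) = 4 + (-8*l²)/8 = 4 - l²)
-437 - ((162 + (50/20 + 82/((-n(0))))) + 156) = -437 - ((162 + (50/20 + 82/((-(4 - 1*0²))))) + 156) = -437 - ((162 + (50*(1/20) + 82/((-(4 - 1*0))))) + 156) = -437 - ((162 + (5/2 + 82/((-(4 + 0))))) + 156) = -437 - ((162 + (5/2 + 82/((-1*4)))) + 156) = -437 - ((162 + (5/2 + 82/(-4))) + 156) = -437 - ((162 + (5/2 + 82*(-¼))) + 156) = -437 - ((162 + (5/2 - 41/2)) + 156) = -437 - ((162 - 18) + 156) = -437 - (144 + 156) = -437 - 1*300 = -437 - 300 = -737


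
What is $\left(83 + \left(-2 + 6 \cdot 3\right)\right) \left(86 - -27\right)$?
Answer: $11187$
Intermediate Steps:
$\left(83 + \left(-2 + 6 \cdot 3\right)\right) \left(86 - -27\right) = \left(83 + \left(-2 + 18\right)\right) \left(86 + 27\right) = \left(83 + 16\right) 113 = 99 \cdot 113 = 11187$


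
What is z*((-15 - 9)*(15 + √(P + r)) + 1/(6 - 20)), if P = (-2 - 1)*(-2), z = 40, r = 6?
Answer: -100820/7 - 1920*√3 ≈ -17728.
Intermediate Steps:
P = 6 (P = -3*(-2) = 6)
z*((-15 - 9)*(15 + √(P + r)) + 1/(6 - 20)) = 40*((-15 - 9)*(15 + √(6 + 6)) + 1/(6 - 20)) = 40*(-24*(15 + √12) + 1/(-14)) = 40*(-24*(15 + 2*√3) - 1/14) = 40*((-360 - 48*√3) - 1/14) = 40*(-5041/14 - 48*√3) = -100820/7 - 1920*√3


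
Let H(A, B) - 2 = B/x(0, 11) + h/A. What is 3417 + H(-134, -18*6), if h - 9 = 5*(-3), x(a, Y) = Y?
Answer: 2512600/737 ≈ 3409.2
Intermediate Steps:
h = -6 (h = 9 + 5*(-3) = 9 - 15 = -6)
H(A, B) = 2 - 6/A + B/11 (H(A, B) = 2 + (B/11 - 6/A) = 2 + (-6/A + B/11) = 2 - 6/A + B/11)
3417 + H(-134, -18*6) = 3417 + (2 - 6/(-134) + (-18*6)/11) = 3417 + (2 - 6*(-1/134) + (1/11)*(-108)) = 3417 + (2 + 3/67 - 108/11) = 3417 - 5729/737 = 2512600/737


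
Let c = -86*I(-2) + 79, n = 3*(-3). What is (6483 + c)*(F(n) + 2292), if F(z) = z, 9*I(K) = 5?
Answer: 44615908/3 ≈ 1.4872e+7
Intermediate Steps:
I(K) = 5/9 (I(K) = (⅑)*5 = 5/9)
n = -9
c = 281/9 (c = -86*5/9 + 79 = -430/9 + 79 = 281/9 ≈ 31.222)
(6483 + c)*(F(n) + 2292) = (6483 + 281/9)*(-9 + 2292) = (58628/9)*2283 = 44615908/3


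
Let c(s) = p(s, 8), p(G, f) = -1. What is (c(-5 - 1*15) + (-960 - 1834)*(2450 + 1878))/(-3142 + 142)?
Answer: 4030811/1000 ≈ 4030.8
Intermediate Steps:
c(s) = -1
(c(-5 - 1*15) + (-960 - 1834)*(2450 + 1878))/(-3142 + 142) = (-1 + (-960 - 1834)*(2450 + 1878))/(-3142 + 142) = (-1 - 2794*4328)/(-3000) = (-1 - 12092432)*(-1/3000) = -12092433*(-1/3000) = 4030811/1000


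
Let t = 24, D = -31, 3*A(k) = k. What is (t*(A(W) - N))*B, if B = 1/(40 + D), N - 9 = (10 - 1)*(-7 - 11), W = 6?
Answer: 1240/3 ≈ 413.33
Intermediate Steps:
A(k) = k/3
N = -153 (N = 9 + (10 - 1)*(-7 - 11) = 9 + 9*(-18) = 9 - 162 = -153)
B = 1/9 (B = 1/(40 - 31) = 1/9 ≈ 0.11111)
(t*(A(W) - N))*B = (24*((1/3)*6 - 1*(-153)))*(1/9) = (24*(2 + 153))*(1/9) = (24*155)*(1/9) = 3720*(1/9) = 1240/3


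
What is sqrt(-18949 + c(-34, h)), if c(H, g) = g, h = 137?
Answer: 2*I*sqrt(4703) ≈ 137.16*I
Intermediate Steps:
sqrt(-18949 + c(-34, h)) = sqrt(-18949 + 137) = sqrt(-18812) = 2*I*sqrt(4703)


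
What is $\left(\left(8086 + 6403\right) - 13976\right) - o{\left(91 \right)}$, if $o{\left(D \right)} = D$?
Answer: $422$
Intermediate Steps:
$\left(\left(8086 + 6403\right) - 13976\right) - o{\left(91 \right)} = \left(\left(8086 + 6403\right) - 13976\right) - 91 = \left(14489 - 13976\right) - 91 = 513 - 91 = 422$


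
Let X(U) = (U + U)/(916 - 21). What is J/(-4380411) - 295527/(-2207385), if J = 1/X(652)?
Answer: 187562753483657/1400967401105160 ≈ 0.13388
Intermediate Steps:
X(U) = 2*U/895 (X(U) = (2*U)/895 = (2*U)*(1/895) = 2*U/895)
J = 895/1304 (J = 1/((2/895)*652) = 1/(1304/895) = 895/1304 ≈ 0.68635)
J/(-4380411) - 295527/(-2207385) = (895/1304)/(-4380411) - 295527/(-2207385) = (895/1304)*(-1/4380411) - 295527*(-1/2207385) = -895/5712055944 + 98509/735795 = 187562753483657/1400967401105160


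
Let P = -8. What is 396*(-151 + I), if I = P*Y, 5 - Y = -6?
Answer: -94644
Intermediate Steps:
Y = 11 (Y = 5 - 1*(-6) = 5 + 6 = 11)
I = -88 (I = -8*11 = -88)
396*(-151 + I) = 396*(-151 - 88) = 396*(-239) = -94644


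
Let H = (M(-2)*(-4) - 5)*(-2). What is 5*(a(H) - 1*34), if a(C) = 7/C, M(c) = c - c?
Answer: -333/2 ≈ -166.50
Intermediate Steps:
M(c) = 0
H = 10 (H = (0*(-4) - 5)*(-2) = (0 - 5)*(-2) = -5*(-2) = 10)
5*(a(H) - 1*34) = 5*(7/10 - 1*34) = 5*(7*(⅒) - 34) = 5*(7/10 - 34) = 5*(-333/10) = -333/2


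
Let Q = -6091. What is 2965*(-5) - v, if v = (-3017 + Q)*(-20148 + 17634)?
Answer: -22912337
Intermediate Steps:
v = 22897512 (v = (-3017 - 6091)*(-20148 + 17634) = -9108*(-2514) = 22897512)
2965*(-5) - v = 2965*(-5) - 1*22897512 = -14825 - 22897512 = -22912337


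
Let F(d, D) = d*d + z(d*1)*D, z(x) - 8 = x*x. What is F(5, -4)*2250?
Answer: -240750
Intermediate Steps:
z(x) = 8 + x**2 (z(x) = 8 + x*x = 8 + x**2)
F(d, D) = d**2 + D*(8 + d**2) (F(d, D) = d*d + (8 + (d*1)**2)*D = d**2 + (8 + d**2)*D = d**2 + D*(8 + d**2))
F(5, -4)*2250 = (5**2 - 4*(8 + 5**2))*2250 = (25 - 4*(8 + 25))*2250 = (25 - 4*33)*2250 = (25 - 132)*2250 = -107*2250 = -240750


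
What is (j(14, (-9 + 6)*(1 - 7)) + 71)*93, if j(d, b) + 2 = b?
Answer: 8091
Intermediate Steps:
j(d, b) = -2 + b
(j(14, (-9 + 6)*(1 - 7)) + 71)*93 = ((-2 + (-9 + 6)*(1 - 7)) + 71)*93 = ((-2 - 3*(-6)) + 71)*93 = ((-2 + 18) + 71)*93 = (16 + 71)*93 = 87*93 = 8091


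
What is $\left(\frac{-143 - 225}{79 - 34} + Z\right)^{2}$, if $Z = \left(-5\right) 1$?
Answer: $\frac{351649}{2025} \approx 173.65$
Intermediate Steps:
$Z = -5$
$\left(\frac{-143 - 225}{79 - 34} + Z\right)^{2} = \left(\frac{-143 - 225}{79 - 34} - 5\right)^{2} = \left(- \frac{368}{45} - 5\right)^{2} = \left(- \frac{593}{45}\right)^{2} = \frac{351649}{2025}$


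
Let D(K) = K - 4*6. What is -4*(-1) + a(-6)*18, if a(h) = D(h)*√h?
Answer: 4 - 540*I*√6 ≈ 4.0 - 1322.7*I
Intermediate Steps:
D(K) = -24 + K (D(K) = K - 24 = -24 + K)
a(h) = √h*(-24 + h) (a(h) = (-24 + h)*√h = √h*(-24 + h))
-4*(-1) + a(-6)*18 = -4*(-1) + (√(-6)*(-24 - 6))*18 = 4 + ((I*√6)*(-30))*18 = 4 - 30*I*√6*18 = 4 - 540*I*√6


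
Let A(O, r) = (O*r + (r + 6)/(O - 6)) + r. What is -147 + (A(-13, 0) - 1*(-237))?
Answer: 1704/19 ≈ 89.684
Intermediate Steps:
A(O, r) = r + O*r + (6 + r)/(-6 + O) (A(O, r) = (O*r + (6 + r)/(-6 + O)) + r = r + O*r + (6 + r)/(-6 + O))
-147 + (A(-13, 0) - 1*(-237)) = -147 + ((6 - 5*0 + 0*(-13)² - 5*(-13)*0)/(-6 - 13) - 1*(-237)) = -147 + ((6 + 0 + 0*169 + 0)/(-19) + 237) = -147 + (-(6 + 0 + 0 + 0)/19 + 237) = -147 + (-1/19*6 + 237) = -147 + (-6/19 + 237) = -147 + 4497/19 = 1704/19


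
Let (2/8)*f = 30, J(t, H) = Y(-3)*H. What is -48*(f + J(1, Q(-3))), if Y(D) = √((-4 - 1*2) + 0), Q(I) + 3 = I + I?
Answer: -5760 + 432*I*√6 ≈ -5760.0 + 1058.2*I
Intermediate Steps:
Q(I) = -3 + 2*I (Q(I) = -3 + (I + I) = -3 + 2*I)
Y(D) = I*√6 (Y(D) = √((-4 - 2) + 0) = √(-6 + 0) = √(-6) = I*√6)
J(t, H) = I*H*√6 (J(t, H) = (I*√6)*H = I*H*√6)
f = 120 (f = 4*30 = 120)
-48*(f + J(1, Q(-3))) = -48*(120 + I*(-3 + 2*(-3))*√6) = -48*(120 + I*(-3 - 6)*√6) = -48*(120 + I*(-9)*√6) = -48*(120 - 9*I*√6) = -5760 + 432*I*√6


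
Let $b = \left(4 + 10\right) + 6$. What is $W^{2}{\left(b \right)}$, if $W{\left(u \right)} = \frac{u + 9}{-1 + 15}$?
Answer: $\frac{841}{196} \approx 4.2908$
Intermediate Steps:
$b = 20$ ($b = 14 + 6 = 20$)
$W{\left(u \right)} = \frac{9}{14} + \frac{u}{14}$ ($W{\left(u \right)} = \frac{9 + u}{14} = \left(9 + u\right) \frac{1}{14} = \frac{9}{14} + \frac{u}{14}$)
$W^{2}{\left(b \right)} = \left(\frac{9}{14} + \frac{1}{14} \cdot 20\right)^{2} = \left(\frac{9}{14} + \frac{10}{7}\right)^{2} = \left(\frac{29}{14}\right)^{2} = \frac{841}{196}$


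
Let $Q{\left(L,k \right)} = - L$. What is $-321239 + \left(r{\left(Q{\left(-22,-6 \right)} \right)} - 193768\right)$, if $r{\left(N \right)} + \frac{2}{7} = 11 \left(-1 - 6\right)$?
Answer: $- \frac{3605590}{7} \approx -5.1508 \cdot 10^{5}$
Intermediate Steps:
$r{\left(N \right)} = - \frac{541}{7}$ ($r{\left(N \right)} = - \frac{2}{7} + 11 \left(-1 - 6\right) = - \frac{2}{7} + 11 \left(-7\right) = - \frac{2}{7} - 77 = - \frac{541}{7}$)
$-321239 + \left(r{\left(Q{\left(-22,-6 \right)} \right)} - 193768\right) = -321239 - \frac{1356917}{7} = - \frac{3605590}{7}$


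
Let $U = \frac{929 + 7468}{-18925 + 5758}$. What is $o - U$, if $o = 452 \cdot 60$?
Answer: $\frac{39677493}{1463} \approx 27121.0$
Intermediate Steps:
$o = 27120$
$U = - \frac{933}{1463}$ ($U = \frac{8397}{-13167} = 8397 \left(- \frac{1}{13167}\right) = - \frac{933}{1463} \approx -0.63773$)
$o - U = 27120 - - \frac{933}{1463} = 27120 + \frac{933}{1463} = \frac{39677493}{1463}$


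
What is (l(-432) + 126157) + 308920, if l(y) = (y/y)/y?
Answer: 187953263/432 ≈ 4.3508e+5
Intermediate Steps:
l(y) = 1/y
(l(-432) + 126157) + 308920 = (1/(-432) + 126157) + 308920 = (-1/432 + 126157) + 308920 = 54499823/432 + 308920 = 187953263/432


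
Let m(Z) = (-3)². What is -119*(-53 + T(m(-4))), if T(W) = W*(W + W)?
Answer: -12971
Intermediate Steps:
m(Z) = 9
T(W) = 2*W² (T(W) = W*(2*W) = 2*W²)
-119*(-53 + T(m(-4))) = -119*(-53 + 2*9²) = -119*(-53 + 2*81) = -119*(-53 + 162) = -119*109 = -12971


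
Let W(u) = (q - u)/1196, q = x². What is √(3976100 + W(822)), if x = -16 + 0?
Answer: √1421869095166/598 ≈ 1994.0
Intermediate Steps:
x = -16
q = 256 (q = (-16)² = 256)
W(u) = 64/299 - u/1196 (W(u) = (256 - u)/1196 = (256 - u)*(1/1196) = 64/299 - u/1196)
√(3976100 + W(822)) = √(3976100 + (64/299 - 1/1196*822)) = √(3976100 + (64/299 - 411/598)) = √(3976100 - 283/598) = √(2377707517/598) = √1421869095166/598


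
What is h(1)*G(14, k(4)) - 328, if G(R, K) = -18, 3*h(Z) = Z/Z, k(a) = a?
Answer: -334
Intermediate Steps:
h(Z) = 1/3 (h(Z) = (Z/Z)/3 = (1/3)*1 = 1/3)
h(1)*G(14, k(4)) - 328 = (1/3)*(-18) - 328 = -6 - 328 = -334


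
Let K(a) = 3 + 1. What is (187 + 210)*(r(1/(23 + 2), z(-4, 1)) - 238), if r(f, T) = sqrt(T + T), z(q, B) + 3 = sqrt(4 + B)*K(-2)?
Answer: -94486 + 397*sqrt(-6 + 8*sqrt(5)) ≈ -93117.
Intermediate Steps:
K(a) = 4
z(q, B) = -3 + 4*sqrt(4 + B) (z(q, B) = -3 + sqrt(4 + B)*4 = -3 + 4*sqrt(4 + B))
r(f, T) = sqrt(2)*sqrt(T) (r(f, T) = sqrt(2*T) = sqrt(2)*sqrt(T))
(187 + 210)*(r(1/(23 + 2), z(-4, 1)) - 238) = (187 + 210)*(sqrt(2)*sqrt(-3 + 4*sqrt(4 + 1)) - 238) = 397*(sqrt(2)*sqrt(-3 + 4*sqrt(5)) - 238) = 397*(-238 + sqrt(2)*sqrt(-3 + 4*sqrt(5))) = -94486 + 397*sqrt(2)*sqrt(-3 + 4*sqrt(5))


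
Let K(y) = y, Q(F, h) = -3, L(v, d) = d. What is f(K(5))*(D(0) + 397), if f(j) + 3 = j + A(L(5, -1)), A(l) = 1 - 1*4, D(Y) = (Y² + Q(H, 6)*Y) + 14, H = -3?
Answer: -411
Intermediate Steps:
D(Y) = 14 + Y² - 3*Y (D(Y) = (Y² - 3*Y) + 14 = 14 + Y² - 3*Y)
A(l) = -3 (A(l) = 1 - 4 = -3)
f(j) = -6 + j (f(j) = -3 + (j - 3) = -3 + (-3 + j) = -6 + j)
f(K(5))*(D(0) + 397) = (-6 + 5)*((14 + 0² - 3*0) + 397) = -((14 + 0 + 0) + 397) = -(14 + 397) = -1*411 = -411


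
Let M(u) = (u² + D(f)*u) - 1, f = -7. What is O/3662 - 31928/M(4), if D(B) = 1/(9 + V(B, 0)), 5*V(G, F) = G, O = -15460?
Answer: -1113023542/540145 ≈ -2060.6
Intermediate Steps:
V(G, F) = G/5
D(B) = 1/(9 + B/5)
M(u) = -1 + u² + 5*u/38 (M(u) = (u² + (5/(45 - 7))*u) - 1 = (u² + (5/38)*u) - 1 = (u² + (5*(1/38))*u) - 1 = (u² + 5*u/38) - 1 = -1 + u² + 5*u/38)
O/3662 - 31928/M(4) = -15460/3662 - 31928/(-1 + 4² + (5/38)*4) = -15460*1/3662 - 31928/(-1 + 16 + 10/19) = -7730/1831 - 31928/295/19 = -7730/1831 - 31928*19/295 = -7730/1831 - 606632/295 = -1113023542/540145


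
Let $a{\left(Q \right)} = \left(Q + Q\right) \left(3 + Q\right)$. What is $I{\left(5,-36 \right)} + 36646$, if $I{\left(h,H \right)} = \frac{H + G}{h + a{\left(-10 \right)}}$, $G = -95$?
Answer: $\frac{5313539}{145} \approx 36645.0$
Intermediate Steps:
$a{\left(Q \right)} = 2 Q \left(3 + Q\right)$
$I{\left(h,H \right)} = \frac{-95 + H}{140 + h}$ ($I{\left(h,H \right)} = \frac{H - 95}{h + 2 \left(-10\right) \left(3 - 10\right)} = \frac{-95 + H}{h + 2 \left(-10\right) \left(-7\right)} = \frac{-95 + H}{h + 140} = \frac{-95 + H}{140 + h}$)
$I{\left(5,-36 \right)} + 36646 = \frac{-95 - 36}{140 + 5} + 36646 = \frac{1}{145} \left(-131\right) + 36646 = - \frac{131}{145} + 36646 = \frac{5313539}{145}$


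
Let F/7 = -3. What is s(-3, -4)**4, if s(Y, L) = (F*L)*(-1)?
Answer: 49787136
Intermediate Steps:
F = -21 (F = 7*(-3) = -21)
s(Y, L) = 21*L (s(Y, L) = -21*L*(-1) = 21*L)
s(-3, -4)**4 = (21*(-4))**4 = (-84)**4 = 49787136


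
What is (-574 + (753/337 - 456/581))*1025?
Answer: -114906248425/195797 ≈ -5.8686e+5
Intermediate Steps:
(-574 + (753/337 - 456/581))*1025 = (-574 + 283821/195797)*1025 = -112103657/195797*1025 = -114906248425/195797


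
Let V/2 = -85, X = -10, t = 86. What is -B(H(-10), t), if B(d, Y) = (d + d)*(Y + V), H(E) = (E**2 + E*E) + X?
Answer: 31920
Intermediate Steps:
V = -170 (V = 2*(-85) = -170)
H(E) = -10 + 2*E**2 (H(E) = (E**2 + E*E) - 10 = (E**2 + E**2) - 10 = 2*E**2 - 10 = -10 + 2*E**2)
B(d, Y) = 2*d*(-170 + Y) (B(d, Y) = (d + d)*(Y - 170) = (2*d)*(-170 + Y) = 2*d*(-170 + Y))
-B(H(-10), t) = -2*(-10 + 2*(-10)**2)*(-170 + 86) = -2*(-10 + 2*100)*(-84) = -2*(-10 + 200)*(-84) = -2*190*(-84) = -1*(-31920) = 31920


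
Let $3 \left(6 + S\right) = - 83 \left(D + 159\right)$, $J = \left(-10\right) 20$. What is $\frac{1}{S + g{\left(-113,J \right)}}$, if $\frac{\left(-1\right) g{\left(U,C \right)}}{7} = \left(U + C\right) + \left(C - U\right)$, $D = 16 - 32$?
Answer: $- \frac{3}{3487} \approx -0.00086034$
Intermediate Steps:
$D = -16$ ($D = 16 - 32 = -16$)
$J = -200$
$g{\left(U,C \right)} = - 14 C$ ($g{\left(U,C \right)} = - 7 \left(\left(U + C\right) + \left(C - U\right)\right) = - 7 \left(\left(C + U\right) + \left(C - U\right)\right) = - 7 \cdot 2 C = - 14 C$)
$S = - \frac{11887}{3}$ ($S = -6 + \frac{\left(-83\right) \left(-16 + 159\right)}{3} = -6 + \frac{\left(-83\right) 143}{3} = -6 + \frac{1}{3} \left(-11869\right) = -6 - \frac{11869}{3} = - \frac{11887}{3} \approx -3962.3$)
$\frac{1}{S + g{\left(-113,J \right)}} = \frac{1}{- \frac{11887}{3} - -2800} = \frac{1}{- \frac{11887}{3} + 2800} = \frac{1}{- \frac{3487}{3}} = - \frac{3}{3487}$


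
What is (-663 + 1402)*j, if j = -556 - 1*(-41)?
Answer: -380585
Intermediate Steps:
j = -515 (j = -556 + 41 = -515)
(-663 + 1402)*j = (-663 + 1402)*(-515) = 739*(-515) = -380585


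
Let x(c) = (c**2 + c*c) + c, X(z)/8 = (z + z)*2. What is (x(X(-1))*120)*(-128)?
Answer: -30965760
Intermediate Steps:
X(z) = 32*z (X(z) = 8*((z + z)*2) = 8*((2*z)*2) = 8*(4*z) = 32*z)
x(c) = c + 2*c**2 (x(c) = (c**2 + c**2) + c = 2*c**2 + c = c + 2*c**2)
(x(X(-1))*120)*(-128) = (((32*(-1))*(1 + 2*(32*(-1))))*120)*(-128) = (-32*(1 + 2*(-32))*120)*(-128) = (-32*(1 - 64)*120)*(-128) = (-32*(-63)*120)*(-128) = (2016*120)*(-128) = 241920*(-128) = -30965760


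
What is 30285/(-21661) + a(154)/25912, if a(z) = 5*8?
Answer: -97984810/70159979 ≈ -1.3966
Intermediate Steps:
a(z) = 40
30285/(-21661) + a(154)/25912 = 30285/(-21661) + 40/25912 = 30285*(-1/21661) + 40*(1/25912) = -30285/21661 + 5/3239 = -97984810/70159979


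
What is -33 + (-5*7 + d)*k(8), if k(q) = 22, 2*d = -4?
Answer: -847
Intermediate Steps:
d = -2 (d = (½)*(-4) = -2)
-33 + (-5*7 + d)*k(8) = -33 + (-5*7 - 2)*22 = -33 + (-35 - 2)*22 = -33 - 37*22 = -33 - 814 = -847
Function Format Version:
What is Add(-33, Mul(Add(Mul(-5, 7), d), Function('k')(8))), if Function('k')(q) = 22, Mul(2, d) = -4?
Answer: -847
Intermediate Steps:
d = -2 (d = Mul(Rational(1, 2), -4) = -2)
Add(-33, Mul(Add(Mul(-5, 7), d), Function('k')(8))) = Add(-33, Mul(Add(Mul(-5, 7), -2), 22)) = Add(-33, Mul(Add(-35, -2), 22)) = Add(-33, Mul(-37, 22)) = Add(-33, -814) = -847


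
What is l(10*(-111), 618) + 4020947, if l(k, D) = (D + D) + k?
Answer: 4021073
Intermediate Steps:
l(k, D) = k + 2*D (l(k, D) = 2*D + k = k + 2*D)
l(10*(-111), 618) + 4020947 = (10*(-111) + 2*618) + 4020947 = (-1110 + 1236) + 4020947 = 126 + 4020947 = 4021073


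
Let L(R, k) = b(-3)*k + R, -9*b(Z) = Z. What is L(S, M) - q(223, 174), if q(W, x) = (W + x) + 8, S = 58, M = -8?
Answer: -1049/3 ≈ -349.67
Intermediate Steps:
b(Z) = -Z/9
q(W, x) = 8 + W + x
L(R, k) = R + k/3 (L(R, k) = (-1/9*(-3))*k + R = k/3 + R = R + k/3)
L(S, M) - q(223, 174) = (58 + (1/3)*(-8)) - (8 + 223 + 174) = (58 - 8/3) - 1*405 = 166/3 - 405 = -1049/3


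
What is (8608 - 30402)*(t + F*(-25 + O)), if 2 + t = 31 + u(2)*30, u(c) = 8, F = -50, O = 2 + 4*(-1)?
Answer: -35284486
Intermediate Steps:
O = -2 (O = 2 - 4 = -2)
t = 269 (t = -2 + (31 + 8*30) = -2 + (31 + 240) = -2 + 271 = 269)
(8608 - 30402)*(t + F*(-25 + O)) = (8608 - 30402)*(269 - 50*(-25 - 2)) = -21794*(269 - 50*(-27)) = -21794*(269 + 1350) = -21794*1619 = -35284486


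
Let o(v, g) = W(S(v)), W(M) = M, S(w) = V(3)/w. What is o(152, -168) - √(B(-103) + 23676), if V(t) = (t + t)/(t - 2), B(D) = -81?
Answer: 3/76 - 11*√195 ≈ -153.57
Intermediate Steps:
V(t) = 2*t/(-2 + t) (V(t) = (2*t)/(-2 + t) = 2*t/(-2 + t))
S(w) = 6/w (S(w) = (2*3/(-2 + 3))/w = (2*3/1)/w = (2*3*1)/w = 6/w)
o(v, g) = 6/v
o(152, -168) - √(B(-103) + 23676) = 6/152 - √(-81 + 23676) = 6*(1/152) - √23595 = 3/76 - 11*√195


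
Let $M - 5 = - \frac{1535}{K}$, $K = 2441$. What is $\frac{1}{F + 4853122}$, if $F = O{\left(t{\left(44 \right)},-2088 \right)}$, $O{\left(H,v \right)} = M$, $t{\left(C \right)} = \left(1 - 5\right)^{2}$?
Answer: $\frac{2441}{11846481472} \approx 2.0605 \cdot 10^{-7}$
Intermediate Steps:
$t{\left(C \right)} = 16$ ($t{\left(C \right)} = \left(-4\right)^{2} = 16$)
$M = \frac{10670}{2441}$ ($M = 5 - \frac{1535}{2441} = \frac{10670}{2441} \approx 4.3712$)
$O{\left(H,v \right)} = \frac{10670}{2441}$
$F = \frac{10670}{2441} \approx 4.3712$
$\frac{1}{F + 4853122} = \frac{1}{\frac{10670}{2441} + 4853122} = \frac{1}{\frac{11846481472}{2441}} = \frac{2441}{11846481472}$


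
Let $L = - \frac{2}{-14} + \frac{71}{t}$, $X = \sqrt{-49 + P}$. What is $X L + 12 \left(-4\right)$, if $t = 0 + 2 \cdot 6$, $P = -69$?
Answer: $-48 + \frac{509 i \sqrt{118}}{84} \approx -48.0 + 65.823 i$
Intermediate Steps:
$t = 12$ ($t = 0 + 12 = 12$)
$X = i \sqrt{118}$ ($X = \sqrt{-49 - 69} = \sqrt{-118} = i \sqrt{118} \approx 10.863 i$)
$L = \frac{509}{84}$ ($L = - \frac{2}{-14} + \frac{71}{12} = \left(-2\right) \left(- \frac{1}{14}\right) + 71 \cdot \frac{1}{12} = \frac{1}{7} + \frac{71}{12} = \frac{509}{84} \approx 6.0595$)
$X L + 12 \left(-4\right) = i \sqrt{118} \cdot \frac{509}{84} + 12 \left(-4\right) = \frac{509 i \sqrt{118}}{84} - 48 = -48 + \frac{509 i \sqrt{118}}{84}$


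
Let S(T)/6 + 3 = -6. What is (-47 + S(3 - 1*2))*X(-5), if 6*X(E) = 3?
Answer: -101/2 ≈ -50.500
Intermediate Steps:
X(E) = ½ (X(E) = (⅙)*3 = ½)
S(T) = -54 (S(T) = -18 + 6*(-6) = -18 - 36 = -54)
(-47 + S(3 - 1*2))*X(-5) = (-47 - 54)*(½) = -101*½ = -101/2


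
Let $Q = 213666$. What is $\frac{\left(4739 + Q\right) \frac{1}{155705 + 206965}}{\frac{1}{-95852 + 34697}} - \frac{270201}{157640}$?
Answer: $- \frac{911526303657}{24749480} \approx -36830.0$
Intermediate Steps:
$\frac{\left(4739 + Q\right) \frac{1}{155705 + 206965}}{\frac{1}{-95852 + 34697}} - \frac{270201}{157640} = \frac{\left(4739 + 213666\right) \frac{1}{155705 + 206965}}{\frac{1}{-95852 + 34697}} - \frac{270201}{157640} = \frac{218405 \cdot \frac{1}{362670}}{\frac{1}{-61155}} - \frac{270201}{157640} = \frac{218405 \cdot \frac{1}{362670}}{- \frac{1}{61155}} - \frac{270201}{157640} = \frac{3971}{6594} \left(-61155\right) - \frac{270201}{157640} = - \frac{80948835}{2198} - \frac{270201}{157640} = - \frac{911526303657}{24749480}$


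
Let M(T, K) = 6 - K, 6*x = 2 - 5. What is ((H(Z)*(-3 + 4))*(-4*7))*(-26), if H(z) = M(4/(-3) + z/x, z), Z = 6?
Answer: 0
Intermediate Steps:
x = -½ (x = (2 - 5)/6 = (⅙)*(-3) = -½ ≈ -0.50000)
H(z) = 6 - z
((H(Z)*(-3 + 4))*(-4*7))*(-26) = (((6 - 1*6)*(-3 + 4))*(-4*7))*(-26) = (((6 - 6)*1)*(-28))*(-26) = ((0*1)*(-28))*(-26) = (0*(-28))*(-26) = 0*(-26) = 0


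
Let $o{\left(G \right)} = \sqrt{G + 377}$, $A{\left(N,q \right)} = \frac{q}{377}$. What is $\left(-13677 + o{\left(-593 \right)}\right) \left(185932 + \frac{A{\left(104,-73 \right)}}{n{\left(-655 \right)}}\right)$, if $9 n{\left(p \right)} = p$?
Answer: $- \frac{627953729616129}{246935} + \frac{275478714462 i \sqrt{6}}{246935} \approx -2.543 \cdot 10^{9} + 2.7326 \cdot 10^{6} i$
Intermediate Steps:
$A{\left(N,q \right)} = \frac{q}{377}$ ($A{\left(N,q \right)} = q \frac{1}{377} = \frac{q}{377}$)
$n{\left(p \right)} = \frac{p}{9}$
$o{\left(G \right)} = \sqrt{377 + G}$
$\left(-13677 + o{\left(-593 \right)}\right) \left(185932 + \frac{A{\left(104,-73 \right)}}{n{\left(-655 \right)}}\right) = \left(-13677 + \sqrt{377 - 593}\right) \left(185932 + \frac{\frac{1}{377} \left(-73\right)}{\frac{1}{9} \left(-655\right)}\right) = \left(-13677 + \sqrt{-216}\right) \left(185932 - \frac{73}{377 \left(- \frac{655}{9}\right)}\right) = \left(-13677 + 6 i \sqrt{6}\right) \left(185932 - - \frac{657}{246935}\right) = \left(-13677 + 6 i \sqrt{6}\right) \left(185932 + \frac{657}{246935}\right) = \left(-13677 + 6 i \sqrt{6}\right) \frac{45913119077}{246935} = - \frac{627953729616129}{246935} + \frac{275478714462 i \sqrt{6}}{246935}$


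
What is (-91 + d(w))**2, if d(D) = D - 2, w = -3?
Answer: 9216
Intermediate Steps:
d(D) = -2 + D
(-91 + d(w))**2 = (-91 + (-2 - 3))**2 = (-91 - 5)**2 = (-96)**2 = 9216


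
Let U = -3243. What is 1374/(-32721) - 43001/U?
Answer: 467526613/35371401 ≈ 13.218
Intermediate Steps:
1374/(-32721) - 43001/U = 1374/(-32721) - 43001/(-3243) = 1374*(-1/32721) - 43001*(-1/3243) = -458/10907 + 43001/3243 = 467526613/35371401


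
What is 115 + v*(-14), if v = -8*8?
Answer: 1011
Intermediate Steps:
v = -64
115 + v*(-14) = 115 - 64*(-14) = 115 + 896 = 1011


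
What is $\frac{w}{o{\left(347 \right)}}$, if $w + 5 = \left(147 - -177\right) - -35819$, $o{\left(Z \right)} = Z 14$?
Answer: $\frac{18069}{2429} \approx 7.4389$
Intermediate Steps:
$o{\left(Z \right)} = 14 Z$
$w = 36138$ ($w = -5 + \left(\left(147 - -177\right) - -35819\right) = -5 + \left(\left(147 + 177\right) + 35819\right) = -5 + \left(324 + 35819\right) = -5 + 36143 = 36138$)
$\frac{w}{o{\left(347 \right)}} = \frac{36138}{14 \cdot 347} = \frac{36138}{4858} = 36138 \cdot \frac{1}{4858} = \frac{18069}{2429}$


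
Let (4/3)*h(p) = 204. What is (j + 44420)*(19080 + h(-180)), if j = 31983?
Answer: 1469458899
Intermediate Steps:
h(p) = 153 (h(p) = (¾)*204 = 153)
(j + 44420)*(19080 + h(-180)) = (31983 + 44420)*(19080 + 153) = 76403*19233 = 1469458899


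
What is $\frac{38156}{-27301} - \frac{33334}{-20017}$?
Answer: $\frac{146282882}{546484117} \approx 0.26768$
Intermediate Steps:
$\frac{38156}{-27301} - \frac{33334}{-20017} = 38156 \left(- \frac{1}{27301}\right) - - \frac{33334}{20017} = - \frac{38156}{27301} + \frac{33334}{20017} = \frac{146282882}{546484117}$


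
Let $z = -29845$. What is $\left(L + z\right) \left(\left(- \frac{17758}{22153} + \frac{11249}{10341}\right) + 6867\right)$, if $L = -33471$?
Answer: $- \frac{99607881474586760}{229084173} \approx -4.3481 \cdot 10^{8}$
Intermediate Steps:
$\left(L + z\right) \left(\left(- \frac{17758}{22153} + \frac{11249}{10341}\right) + 6867\right) = \left(-33471 - 29845\right) \left(\left(- \frac{17758}{22153} + \frac{11249}{10341}\right) + 6867\right) = - 63316 \left(\left(\left(-17758\right) \frac{1}{22153} + 11249 \cdot \frac{1}{10341}\right) + 6867\right) = - 63316 \left(\left(- \frac{17758}{22153} + \frac{11249}{10341}\right) + 6867\right) = - 63316 \left(\frac{65563619}{229084173} + 6867\right) = \left(-63316\right) \frac{1573186579610}{229084173} = - \frac{99607881474586760}{229084173}$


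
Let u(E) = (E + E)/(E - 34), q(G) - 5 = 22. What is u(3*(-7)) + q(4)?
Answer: 1527/55 ≈ 27.764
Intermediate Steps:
q(G) = 27 (q(G) = 5 + 22 = 27)
u(E) = 2*E/(-34 + E) (u(E) = (2*E)/(-34 + E) = 2*E/(-34 + E))
u(3*(-7)) + q(4) = 2*(3*(-7))/(-34 + 3*(-7)) + 27 = 2*(-21)/(-34 - 21) + 27 = 2*(-21)/(-55) + 27 = 2*(-21)*(-1/55) + 27 = 42/55 + 27 = 1527/55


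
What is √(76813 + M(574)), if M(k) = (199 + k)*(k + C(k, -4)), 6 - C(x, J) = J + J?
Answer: √531337 ≈ 728.93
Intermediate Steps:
C(x, J) = 6 - 2*J (C(x, J) = 6 - (J + J) = 6 - 2*J)
M(k) = (14 + k)*(199 + k) (M(k) = (199 + k)*(k + (6 - 2*(-4))) = (199 + k)*(k + (6 + 8)) = (199 + k)*(k + 14) = (199 + k)*(14 + k) = (14 + k)*(199 + k))
√(76813 + M(574)) = √(76813 + (2786 + 574² + 213*574)) = √(76813 + (2786 + 329476 + 122262)) = √(76813 + 454524) = √531337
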